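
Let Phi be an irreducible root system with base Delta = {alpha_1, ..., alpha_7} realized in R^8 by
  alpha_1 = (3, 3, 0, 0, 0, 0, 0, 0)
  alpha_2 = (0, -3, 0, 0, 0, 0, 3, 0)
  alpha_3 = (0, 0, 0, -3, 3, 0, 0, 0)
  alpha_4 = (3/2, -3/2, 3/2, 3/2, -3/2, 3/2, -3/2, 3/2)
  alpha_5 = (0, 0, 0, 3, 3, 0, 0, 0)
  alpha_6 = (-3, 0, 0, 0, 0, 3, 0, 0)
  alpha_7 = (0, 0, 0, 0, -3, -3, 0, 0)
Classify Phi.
E_7

Compute the Cartan integers a_ij = 2(alpha_i, alpha_j)/(alpha_j, alpha_j); the resulting 7x7 Cartan matrix is
[[2, -1, 0, 0, 0, -1, 0], [-1, 2, 0, 0, 0, 0, 0], [0, 0, 2, -1, 0, 0, -1], [0, 0, -1, 2, 0, 0, 0], [0, 0, 0, 0, 2, 0, -1], [-1, 0, 0, 0, 0, 2, -1], [0, 0, -1, 0, -1, -1, 2]].
All simple roots have the same length, so the diagram is simply laced. The associated Dynkin diagram is a chain of 6 nodes with one extra node attached to the third node from one end (E_7), so the type is E_7.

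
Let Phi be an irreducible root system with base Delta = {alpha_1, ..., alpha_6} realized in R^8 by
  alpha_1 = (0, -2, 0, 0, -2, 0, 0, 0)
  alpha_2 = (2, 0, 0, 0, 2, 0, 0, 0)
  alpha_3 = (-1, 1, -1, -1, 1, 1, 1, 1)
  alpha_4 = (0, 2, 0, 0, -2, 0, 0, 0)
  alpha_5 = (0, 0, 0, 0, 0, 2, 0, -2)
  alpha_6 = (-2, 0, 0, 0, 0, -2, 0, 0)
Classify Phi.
Compute the Cartan integers a_ij = 2(alpha_i, alpha_j)/(alpha_j, alpha_j); the resulting 6x6 Cartan matrix is
[[2, -1, -1, 0, 0, 0], [-1, 2, 0, -1, 0, -1], [-1, 0, 2, 0, 0, 0], [0, -1, 0, 2, 0, 0], [0, 0, 0, 0, 2, -1], [0, -1, 0, 0, -1, 2]].
All simple roots have the same length, so the diagram is simply laced. The associated Dynkin diagram is a chain of 5 nodes with one extra node attached to the third node from one end (E_6), so the type is E_6.

E_6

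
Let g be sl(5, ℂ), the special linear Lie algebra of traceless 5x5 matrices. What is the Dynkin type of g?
This is sl(5), which has dimension 5^2 - 1 = 24 and rank 5 - 1 = 4 (a Cartan subalgebra is the diagonal traceless matrices). In the classification of classical Lie algebras, the special linear algebra sl(n+1) has type A_n; here n = 4, so the Dynkin diagram is a chain of 4 nodes with single edges (A_4). Hence the type is A_4.

type A_4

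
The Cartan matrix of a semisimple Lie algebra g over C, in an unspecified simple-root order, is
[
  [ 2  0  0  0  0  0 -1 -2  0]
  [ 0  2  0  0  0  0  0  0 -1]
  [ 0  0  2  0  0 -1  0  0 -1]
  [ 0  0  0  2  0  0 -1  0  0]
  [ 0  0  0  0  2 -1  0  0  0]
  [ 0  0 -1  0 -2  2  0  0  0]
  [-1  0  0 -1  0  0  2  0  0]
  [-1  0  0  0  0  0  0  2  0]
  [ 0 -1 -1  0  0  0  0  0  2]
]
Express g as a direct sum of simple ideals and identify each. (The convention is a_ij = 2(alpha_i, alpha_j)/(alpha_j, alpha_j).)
The diagram associated to this matrix has two connected components: the simple roots {alpha_1, alpha_4, alpha_7, alpha_8} form a chain of 4 nodes with a double edge at one end; the terminal node there is the unique short simple root (B_4), and {alpha_2, alpha_3, alpha_5, alpha_6, alpha_9} form a chain of 5 nodes with a double edge at one end; the terminal node there is the unique short simple root (B_5). A semisimple Lie algebra decomposes uniquely as the direct sum of simple ideals, one per connected component of its Dynkin diagram, so g ≅ B_4 ⊕ B_5 (dimension 36 + 55 = 91).

B_4 (so(9)) + B_5 (so(11))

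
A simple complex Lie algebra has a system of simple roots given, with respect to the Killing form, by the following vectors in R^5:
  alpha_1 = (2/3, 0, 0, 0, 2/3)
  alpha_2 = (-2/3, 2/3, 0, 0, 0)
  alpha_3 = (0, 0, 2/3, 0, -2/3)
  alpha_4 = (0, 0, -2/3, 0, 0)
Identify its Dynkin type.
Compute the Cartan integers a_ij = 2(alpha_i, alpha_j)/(alpha_j, alpha_j); the resulting 4x4 Cartan matrix is
[[2, -1, -1, 0], [-1, 2, 0, 0], [-1, 0, 2, -2], [0, 0, -1, 2]].
The roots have two lengths (squared-length ratio 2:1); the short ones are alpha_{4}. The associated Dynkin diagram is a chain of 4 nodes with a double edge at one end; the terminal node there is the unique short simple root (B_4), so the type is B_4 (the algebra so(9)).

B4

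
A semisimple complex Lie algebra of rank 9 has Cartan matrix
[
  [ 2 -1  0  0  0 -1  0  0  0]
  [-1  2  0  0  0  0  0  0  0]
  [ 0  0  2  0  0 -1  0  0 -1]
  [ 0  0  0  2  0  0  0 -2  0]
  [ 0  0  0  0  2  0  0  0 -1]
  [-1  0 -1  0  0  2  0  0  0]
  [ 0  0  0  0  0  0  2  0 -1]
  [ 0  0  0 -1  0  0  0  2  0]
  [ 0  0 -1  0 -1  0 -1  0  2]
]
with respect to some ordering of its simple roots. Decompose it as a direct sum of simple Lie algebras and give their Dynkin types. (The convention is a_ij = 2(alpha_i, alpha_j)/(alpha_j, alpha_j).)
The diagram associated to this matrix has two connected components: the simple roots {alpha_4, alpha_8} form a chain of 2 nodes with a double edge at one end; the terminal node there is the unique short simple root (B_2), and {alpha_1, alpha_2, alpha_3, alpha_5, alpha_6, alpha_7, alpha_9} form a chain of 5 nodes with a fork of two nodes at one end (D_7). A semisimple Lie algebra decomposes uniquely as the direct sum of simple ideals, one per connected component of its Dynkin diagram, so g ≅ B_2 ⊕ D_7 (dimension 10 + 91 = 101).

B_2 (so(5)) + D_7 (so(14))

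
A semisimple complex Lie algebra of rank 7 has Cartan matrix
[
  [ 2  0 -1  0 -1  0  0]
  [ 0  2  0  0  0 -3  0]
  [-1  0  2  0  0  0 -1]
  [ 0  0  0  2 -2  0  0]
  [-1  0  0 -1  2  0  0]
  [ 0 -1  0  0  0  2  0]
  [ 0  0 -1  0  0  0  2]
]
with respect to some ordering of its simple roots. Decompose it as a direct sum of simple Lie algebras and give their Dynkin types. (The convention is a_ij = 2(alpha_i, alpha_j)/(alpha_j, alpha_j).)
The diagram associated to this matrix has two connected components: the simple roots {alpha_1, alpha_3, alpha_4, alpha_5, alpha_7} form a chain of 5 nodes with a double edge at one end; the terminal node there is the unique long simple root (C_5), and {alpha_2, alpha_6} form two nodes joined by a triple edge (G_2). A semisimple Lie algebra decomposes uniquely as the direct sum of simple ideals, one per connected component of its Dynkin diagram, so g ≅ C_5 ⊕ G_2 (dimension 55 + 14 = 69).

C_5 (sp(10)) ⊕ G_2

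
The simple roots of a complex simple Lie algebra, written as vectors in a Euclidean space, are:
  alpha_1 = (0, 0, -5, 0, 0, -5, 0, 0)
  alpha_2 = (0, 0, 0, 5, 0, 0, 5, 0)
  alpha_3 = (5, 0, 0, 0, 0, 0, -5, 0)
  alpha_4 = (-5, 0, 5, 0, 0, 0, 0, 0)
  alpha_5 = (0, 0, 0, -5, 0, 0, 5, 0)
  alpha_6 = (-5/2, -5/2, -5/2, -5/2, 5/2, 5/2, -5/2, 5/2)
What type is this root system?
E_6

Compute the Cartan integers a_ij = 2(alpha_i, alpha_j)/(alpha_j, alpha_j); the resulting 6x6 Cartan matrix is
[[2, 0, 0, -1, 0, 0], [0, 2, -1, 0, 0, -1], [0, -1, 2, -1, -1, 0], [-1, 0, -1, 2, 0, 0], [0, 0, -1, 0, 2, 0], [0, -1, 0, 0, 0, 2]].
All simple roots have the same length, so the diagram is simply laced. The associated Dynkin diagram is a chain of 5 nodes with one extra node attached to the third node from one end (E_6), so the type is E_6.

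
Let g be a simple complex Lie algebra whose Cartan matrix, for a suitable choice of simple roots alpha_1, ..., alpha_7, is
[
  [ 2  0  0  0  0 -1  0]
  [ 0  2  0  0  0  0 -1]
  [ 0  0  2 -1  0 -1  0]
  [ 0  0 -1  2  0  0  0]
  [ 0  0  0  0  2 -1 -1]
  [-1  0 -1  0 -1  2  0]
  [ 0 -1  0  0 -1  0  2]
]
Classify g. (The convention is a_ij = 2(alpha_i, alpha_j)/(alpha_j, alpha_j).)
E7

The matrix has rank 7 with 2's on the diagonal. Reading the off-diagonal entries as Dynkin edges (a single edge where a_ij = a_ji = -1; a double or triple edge where a_ij * a_ji = 2 or 3), the diagram is a chain of 6 nodes with one extra node attached to the third node from one end (E_7). One simple-root ordering that puts it in standard form is (alpha_4, alpha_1, alpha_3, alpha_6, alpha_5, alpha_7, alpha_2). So the algebra is type E_7.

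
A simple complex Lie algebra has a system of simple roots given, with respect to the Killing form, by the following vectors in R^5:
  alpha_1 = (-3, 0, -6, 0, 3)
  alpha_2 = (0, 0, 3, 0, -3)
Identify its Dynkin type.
G2

Compute the Cartan integers a_ij = 2(alpha_i, alpha_j)/(alpha_j, alpha_j); the resulting 2x2 Cartan matrix is
[[2, -3], [-1, 2]].
The roots have two lengths (squared-length ratio 3:1); the short ones are alpha_{2}. The associated Dynkin diagram is two nodes joined by a triple edge (G_2), so the type is G_2.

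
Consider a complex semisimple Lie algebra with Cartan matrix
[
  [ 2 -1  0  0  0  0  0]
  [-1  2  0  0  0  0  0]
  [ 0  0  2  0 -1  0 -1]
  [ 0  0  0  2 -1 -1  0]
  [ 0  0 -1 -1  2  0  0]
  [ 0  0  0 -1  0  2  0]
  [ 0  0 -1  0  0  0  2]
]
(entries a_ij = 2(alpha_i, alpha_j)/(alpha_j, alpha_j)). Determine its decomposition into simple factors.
The diagram associated to this matrix has two connected components: the simple roots {alpha_1, alpha_2} form a chain of 2 nodes with single edges (A_2), and {alpha_3, alpha_4, alpha_5, alpha_6, alpha_7} form a chain of 5 nodes with single edges (A_5). A semisimple Lie algebra decomposes uniquely as the direct sum of simple ideals, one per connected component of its Dynkin diagram, so g ≅ A_2 ⊕ A_5 (dimension 8 + 35 = 43).

A_2 (sl(3)) + A_5 (sl(6))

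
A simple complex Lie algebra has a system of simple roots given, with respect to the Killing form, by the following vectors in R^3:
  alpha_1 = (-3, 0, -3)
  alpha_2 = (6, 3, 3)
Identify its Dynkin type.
G_2

Compute the Cartan integers a_ij = 2(alpha_i, alpha_j)/(alpha_j, alpha_j); the resulting 2x2 Cartan matrix is
[[2, -1], [-3, 2]].
The roots have two lengths (squared-length ratio 3:1); the short ones are alpha_{1}. The associated Dynkin diagram is two nodes joined by a triple edge (G_2), so the type is G_2.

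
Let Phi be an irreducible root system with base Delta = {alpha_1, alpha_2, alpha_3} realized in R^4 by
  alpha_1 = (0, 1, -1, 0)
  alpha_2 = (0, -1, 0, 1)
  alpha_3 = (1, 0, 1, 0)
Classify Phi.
Compute the Cartan integers a_ij = 2(alpha_i, alpha_j)/(alpha_j, alpha_j); the resulting 3x3 Cartan matrix is
[[2, -1, -1], [-1, 2, 0], [-1, 0, 2]].
All simple roots have the same length, so the diagram is simply laced. The associated Dynkin diagram is a chain of 3 nodes with single edges (A_3), so the type is A_3 (the algebra sl(4)).

A_3 (sl(4))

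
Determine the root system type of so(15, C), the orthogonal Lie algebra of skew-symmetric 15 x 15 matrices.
This is so(15) with 15 odd, which has dimension 15(15-1)/2 = 105 and rank (15-1)/2 = 7. In the classification of classical Lie algebras, the orthogonal algebra so(2n+1) in an odd number of variables has type B_n; here n = 7, so the Dynkin diagram is a chain of 7 nodes with a double edge at one end; the terminal node there is the unique short simple root (B_7). Hence the type is B_7.

type B_7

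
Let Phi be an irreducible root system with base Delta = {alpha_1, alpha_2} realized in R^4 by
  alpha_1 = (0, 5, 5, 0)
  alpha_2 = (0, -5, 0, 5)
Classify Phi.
Compute the Cartan integers a_ij = 2(alpha_i, alpha_j)/(alpha_j, alpha_j); the resulting 2x2 Cartan matrix is
[[2, -1], [-1, 2]].
All simple roots have the same length, so the diagram is simply laced. The associated Dynkin diagram is a chain of 2 nodes with single edges (A_2), so the type is A_2 (the algebra sl(3)).

A_2 (sl(3))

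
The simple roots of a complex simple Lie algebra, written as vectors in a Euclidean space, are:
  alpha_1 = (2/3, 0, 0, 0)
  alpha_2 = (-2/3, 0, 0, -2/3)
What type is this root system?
B_2 (so(5))

Compute the Cartan integers a_ij = 2(alpha_i, alpha_j)/(alpha_j, alpha_j); the resulting 2x2 Cartan matrix is
[[2, -1], [-2, 2]].
The roots have two lengths (squared-length ratio 2:1); the short ones are alpha_{1}. The associated Dynkin diagram is a chain of 2 nodes with a double edge at one end; the terminal node there is the unique short simple root (B_2), so the type is B_2 (the algebra so(5)).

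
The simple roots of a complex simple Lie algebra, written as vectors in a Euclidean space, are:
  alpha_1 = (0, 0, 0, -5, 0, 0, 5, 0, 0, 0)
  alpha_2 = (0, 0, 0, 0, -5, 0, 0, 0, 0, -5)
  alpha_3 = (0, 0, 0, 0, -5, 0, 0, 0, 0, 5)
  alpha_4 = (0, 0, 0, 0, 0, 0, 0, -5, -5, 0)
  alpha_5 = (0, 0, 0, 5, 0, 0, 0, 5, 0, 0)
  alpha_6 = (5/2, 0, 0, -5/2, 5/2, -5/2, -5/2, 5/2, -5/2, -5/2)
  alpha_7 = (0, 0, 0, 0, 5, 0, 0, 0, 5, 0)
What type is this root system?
Compute the Cartan integers a_ij = 2(alpha_i, alpha_j)/(alpha_j, alpha_j); the resulting 7x7 Cartan matrix is
[[2, 0, 0, 0, -1, 0, 0], [0, 2, 0, 0, 0, 0, -1], [0, 0, 2, 0, 0, -1, -1], [0, 0, 0, 2, -1, 0, -1], [-1, 0, 0, -1, 2, 0, 0], [0, 0, -1, 0, 0, 2, 0], [0, -1, -1, -1, 0, 0, 2]].
All simple roots have the same length, so the diagram is simply laced. The associated Dynkin diagram is a chain of 6 nodes with one extra node attached to the third node from one end (E_7), so the type is E_7.

E7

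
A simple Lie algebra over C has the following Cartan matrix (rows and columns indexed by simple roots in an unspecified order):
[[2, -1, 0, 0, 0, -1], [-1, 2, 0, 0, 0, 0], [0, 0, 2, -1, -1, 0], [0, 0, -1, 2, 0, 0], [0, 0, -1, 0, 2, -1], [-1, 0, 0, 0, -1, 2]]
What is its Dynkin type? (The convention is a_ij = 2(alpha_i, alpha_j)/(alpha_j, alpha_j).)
A_6

The matrix has rank 6 with 2's on the diagonal. Reading the off-diagonal entries as Dynkin edges (a single edge where a_ij = a_ji = -1; a double or triple edge where a_ij * a_ji = 2 or 3), the diagram is a chain of 6 nodes with single edges (A_6). One simple-root ordering that puts it in standard form is (alpha_2, alpha_1, alpha_6, alpha_5, alpha_3, alpha_4). So the algebra is type A_6, i.e. sl(7).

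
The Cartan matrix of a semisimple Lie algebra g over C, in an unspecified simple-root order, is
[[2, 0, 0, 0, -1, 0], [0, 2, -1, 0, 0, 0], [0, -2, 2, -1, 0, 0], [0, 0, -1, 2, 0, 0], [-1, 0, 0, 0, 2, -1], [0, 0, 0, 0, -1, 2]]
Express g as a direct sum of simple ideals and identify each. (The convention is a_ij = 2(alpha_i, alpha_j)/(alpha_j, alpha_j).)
A_3 + B_3

The diagram associated to this matrix has two connected components: the simple roots {alpha_1, alpha_5, alpha_6} form a chain of 3 nodes with single edges (A_3), and {alpha_2, alpha_3, alpha_4} form a chain of 3 nodes with a double edge at one end; the terminal node there is the unique short simple root (B_3). A semisimple Lie algebra decomposes uniquely as the direct sum of simple ideals, one per connected component of its Dynkin diagram, so g ≅ A_3 ⊕ B_3 (dimension 15 + 21 = 36).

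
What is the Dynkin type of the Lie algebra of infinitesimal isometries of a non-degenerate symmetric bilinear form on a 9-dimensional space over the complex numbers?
type B_4

This is so(9) with 9 odd, which has dimension 9(9-1)/2 = 36 and rank (9-1)/2 = 4. In the classification of classical Lie algebras, the orthogonal algebra so(2n+1) in an odd number of variables has type B_n; here n = 4, so the Dynkin diagram is a chain of 4 nodes with a double edge at one end; the terminal node there is the unique short simple root (B_4). Hence the type is B_4.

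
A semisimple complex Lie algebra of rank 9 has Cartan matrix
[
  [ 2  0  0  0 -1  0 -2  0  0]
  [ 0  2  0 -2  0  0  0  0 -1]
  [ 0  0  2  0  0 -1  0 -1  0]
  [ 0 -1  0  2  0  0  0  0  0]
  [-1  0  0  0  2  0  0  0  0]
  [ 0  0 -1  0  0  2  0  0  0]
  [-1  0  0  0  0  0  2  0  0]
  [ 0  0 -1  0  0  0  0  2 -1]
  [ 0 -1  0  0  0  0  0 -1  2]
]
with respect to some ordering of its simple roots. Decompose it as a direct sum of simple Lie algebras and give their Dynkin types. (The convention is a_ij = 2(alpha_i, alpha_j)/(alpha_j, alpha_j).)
The diagram associated to this matrix has two connected components: the simple roots {alpha_1, alpha_5, alpha_7} form a chain of 3 nodes with a double edge at one end; the terminal node there is the unique short simple root (B_3), and {alpha_2, alpha_3, alpha_4, alpha_6, alpha_8, alpha_9} form a chain of 6 nodes with a double edge at one end; the terminal node there is the unique short simple root (B_6). A semisimple Lie algebra decomposes uniquely as the direct sum of simple ideals, one per connected component of its Dynkin diagram, so g ≅ B_3 ⊕ B_6 (dimension 21 + 78 = 99).

B_3 (so(7)) ⊕ B_6 (so(13))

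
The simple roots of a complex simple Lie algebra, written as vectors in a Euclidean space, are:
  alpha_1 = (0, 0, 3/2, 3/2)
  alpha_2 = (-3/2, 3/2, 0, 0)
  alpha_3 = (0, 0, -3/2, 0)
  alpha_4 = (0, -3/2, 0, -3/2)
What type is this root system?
B4

Compute the Cartan integers a_ij = 2(alpha_i, alpha_j)/(alpha_j, alpha_j); the resulting 4x4 Cartan matrix is
[[2, 0, -2, -1], [0, 2, 0, -1], [-1, 0, 2, 0], [-1, -1, 0, 2]].
The roots have two lengths (squared-length ratio 2:1); the short ones are alpha_{3}. The associated Dynkin diagram is a chain of 4 nodes with a double edge at one end; the terminal node there is the unique short simple root (B_4), so the type is B_4 (the algebra so(9)).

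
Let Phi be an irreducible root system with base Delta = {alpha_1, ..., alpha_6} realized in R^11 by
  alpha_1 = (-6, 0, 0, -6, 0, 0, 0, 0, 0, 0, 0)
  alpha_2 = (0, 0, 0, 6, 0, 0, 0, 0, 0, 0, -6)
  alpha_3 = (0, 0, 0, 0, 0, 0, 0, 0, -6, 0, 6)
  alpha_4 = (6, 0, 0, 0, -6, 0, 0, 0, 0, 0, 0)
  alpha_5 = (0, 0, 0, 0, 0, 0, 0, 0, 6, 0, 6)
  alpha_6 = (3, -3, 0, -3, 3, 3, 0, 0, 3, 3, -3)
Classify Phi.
E6

Compute the Cartan integers a_ij = 2(alpha_i, alpha_j)/(alpha_j, alpha_j); the resulting 6x6 Cartan matrix is
[[2, -1, 0, -1, 0, 0], [-1, 2, -1, 0, -1, 0], [0, -1, 2, 0, 0, -1], [-1, 0, 0, 2, 0, 0], [0, -1, 0, 0, 2, 0], [0, 0, -1, 0, 0, 2]].
All simple roots have the same length, so the diagram is simply laced. The associated Dynkin diagram is a chain of 5 nodes with one extra node attached to the third node from one end (E_6), so the type is E_6.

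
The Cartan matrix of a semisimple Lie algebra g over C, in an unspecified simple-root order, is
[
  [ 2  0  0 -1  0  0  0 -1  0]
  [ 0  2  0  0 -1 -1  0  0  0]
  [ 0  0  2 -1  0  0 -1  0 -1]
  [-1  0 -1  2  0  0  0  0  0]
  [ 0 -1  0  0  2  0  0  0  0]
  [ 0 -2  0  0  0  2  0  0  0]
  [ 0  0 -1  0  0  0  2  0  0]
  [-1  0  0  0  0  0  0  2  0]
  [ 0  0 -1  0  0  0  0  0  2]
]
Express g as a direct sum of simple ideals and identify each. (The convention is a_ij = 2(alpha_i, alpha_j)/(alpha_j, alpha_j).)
C_3 + D_6

The diagram associated to this matrix has two connected components: the simple roots {alpha_2, alpha_5, alpha_6} form a chain of 3 nodes with a double edge at one end; the terminal node there is the unique long simple root (C_3), and {alpha_1, alpha_3, alpha_4, alpha_7, alpha_8, alpha_9} form a chain of 4 nodes with a fork of two nodes at one end (D_6). A semisimple Lie algebra decomposes uniquely as the direct sum of simple ideals, one per connected component of its Dynkin diagram, so g ≅ C_3 ⊕ D_6 (dimension 21 + 66 = 87).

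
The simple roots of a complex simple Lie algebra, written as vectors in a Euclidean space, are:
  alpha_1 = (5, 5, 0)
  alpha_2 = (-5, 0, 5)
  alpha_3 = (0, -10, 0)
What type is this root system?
Compute the Cartan integers a_ij = 2(alpha_i, alpha_j)/(alpha_j, alpha_j); the resulting 3x3 Cartan matrix is
[[2, -1, -1], [-1, 2, 0], [-2, 0, 2]].
The roots have two lengths (squared-length ratio 2:1); the short ones are alpha_{1,2}. The associated Dynkin diagram is a chain of 3 nodes with a double edge at one end; the terminal node there is the unique long simple root (C_3), so the type is C_3 (the algebra sp(6)).

C3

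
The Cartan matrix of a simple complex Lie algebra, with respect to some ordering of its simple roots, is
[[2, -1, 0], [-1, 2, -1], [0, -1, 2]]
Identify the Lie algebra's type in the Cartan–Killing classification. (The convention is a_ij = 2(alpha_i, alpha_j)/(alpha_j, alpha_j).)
The matrix has rank 3 with 2's on the diagonal. Reading the off-diagonal entries as Dynkin edges (a single edge where a_ij = a_ji = -1; a double or triple edge where a_ij * a_ji = 2 or 3), the diagram is a chain of 3 nodes with single edges (A_3). One simple-root ordering that puts it in standard form is (alpha_1, alpha_2, alpha_3). So the algebra is type A_3, i.e. sl(4).

type A_3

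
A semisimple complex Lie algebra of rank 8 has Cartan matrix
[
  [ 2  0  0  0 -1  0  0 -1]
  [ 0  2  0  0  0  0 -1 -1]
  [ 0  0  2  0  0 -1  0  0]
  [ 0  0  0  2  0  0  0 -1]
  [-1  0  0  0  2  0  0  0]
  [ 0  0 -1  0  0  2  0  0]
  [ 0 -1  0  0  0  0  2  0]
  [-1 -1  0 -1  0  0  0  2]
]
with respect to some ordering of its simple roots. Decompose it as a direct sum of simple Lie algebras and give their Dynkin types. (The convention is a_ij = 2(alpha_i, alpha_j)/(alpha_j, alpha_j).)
type A_2 ⊕ type E_6

The diagram associated to this matrix has two connected components: the simple roots {alpha_3, alpha_6} form a chain of 2 nodes with single edges (A_2), and {alpha_1, alpha_2, alpha_4, alpha_5, alpha_7, alpha_8} form a chain of 5 nodes with one extra node attached to the third node from one end (E_6). A semisimple Lie algebra decomposes uniquely as the direct sum of simple ideals, one per connected component of its Dynkin diagram, so g ≅ A_2 ⊕ E_6 (dimension 8 + 78 = 86).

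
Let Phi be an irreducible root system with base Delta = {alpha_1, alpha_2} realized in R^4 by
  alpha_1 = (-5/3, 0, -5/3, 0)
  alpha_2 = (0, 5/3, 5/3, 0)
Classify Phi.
type A_2

Compute the Cartan integers a_ij = 2(alpha_i, alpha_j)/(alpha_j, alpha_j); the resulting 2x2 Cartan matrix is
[[2, -1], [-1, 2]].
All simple roots have the same length, so the diagram is simply laced. The associated Dynkin diagram is a chain of 2 nodes with single edges (A_2), so the type is A_2 (the algebra sl(3)).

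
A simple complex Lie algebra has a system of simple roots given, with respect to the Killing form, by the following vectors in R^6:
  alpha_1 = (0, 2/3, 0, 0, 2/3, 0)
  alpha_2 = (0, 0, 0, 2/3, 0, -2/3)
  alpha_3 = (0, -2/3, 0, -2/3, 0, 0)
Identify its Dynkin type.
Compute the Cartan integers a_ij = 2(alpha_i, alpha_j)/(alpha_j, alpha_j); the resulting 3x3 Cartan matrix is
[[2, 0, -1], [0, 2, -1], [-1, -1, 2]].
All simple roots have the same length, so the diagram is simply laced. The associated Dynkin diagram is a chain of 3 nodes with single edges (A_3), so the type is A_3 (the algebra sl(4)).

A3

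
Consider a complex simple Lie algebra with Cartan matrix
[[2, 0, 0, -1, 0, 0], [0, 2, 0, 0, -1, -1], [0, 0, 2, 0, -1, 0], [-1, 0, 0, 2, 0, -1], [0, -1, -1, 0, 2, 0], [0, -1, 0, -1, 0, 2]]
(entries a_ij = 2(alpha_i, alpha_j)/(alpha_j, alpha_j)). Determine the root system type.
The matrix has rank 6 with 2's on the diagonal. Reading the off-diagonal entries as Dynkin edges (a single edge where a_ij = a_ji = -1; a double or triple edge where a_ij * a_ji = 2 or 3), the diagram is a chain of 6 nodes with single edges (A_6). One simple-root ordering that puts it in standard form is (alpha_3, alpha_5, alpha_2, alpha_6, alpha_4, alpha_1). So the algebra is type A_6, i.e. sl(7).

A_6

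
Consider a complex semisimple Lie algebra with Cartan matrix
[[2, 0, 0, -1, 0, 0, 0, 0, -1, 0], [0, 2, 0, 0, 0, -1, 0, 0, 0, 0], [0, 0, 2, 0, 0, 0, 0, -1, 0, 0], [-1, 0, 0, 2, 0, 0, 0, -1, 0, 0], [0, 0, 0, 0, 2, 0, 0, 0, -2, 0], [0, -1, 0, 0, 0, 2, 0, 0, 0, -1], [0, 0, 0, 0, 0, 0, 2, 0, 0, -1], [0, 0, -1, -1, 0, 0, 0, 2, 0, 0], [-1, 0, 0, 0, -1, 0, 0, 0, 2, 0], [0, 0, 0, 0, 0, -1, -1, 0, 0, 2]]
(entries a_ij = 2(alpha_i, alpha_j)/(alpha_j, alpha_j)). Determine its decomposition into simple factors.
A_4 (sl(5)) ⊕ C_6 (sp(12))

The diagram associated to this matrix has two connected components: the simple roots {alpha_2, alpha_6, alpha_7, alpha_10} form a chain of 4 nodes with single edges (A_4), and {alpha_1, alpha_3, alpha_4, alpha_5, alpha_8, alpha_9} form a chain of 6 nodes with a double edge at one end; the terminal node there is the unique long simple root (C_6). A semisimple Lie algebra decomposes uniquely as the direct sum of simple ideals, one per connected component of its Dynkin diagram, so g ≅ A_4 ⊕ C_6 (dimension 24 + 78 = 102).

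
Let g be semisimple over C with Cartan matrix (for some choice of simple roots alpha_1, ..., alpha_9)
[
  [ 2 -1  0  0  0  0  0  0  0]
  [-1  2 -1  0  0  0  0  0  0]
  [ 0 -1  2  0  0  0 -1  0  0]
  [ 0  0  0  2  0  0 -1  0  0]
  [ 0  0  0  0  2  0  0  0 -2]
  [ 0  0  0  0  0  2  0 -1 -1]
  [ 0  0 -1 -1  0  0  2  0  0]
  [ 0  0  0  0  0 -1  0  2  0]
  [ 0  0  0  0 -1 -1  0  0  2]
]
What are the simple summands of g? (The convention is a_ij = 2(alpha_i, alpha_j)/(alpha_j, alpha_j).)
The diagram associated to this matrix has two connected components: the simple roots {alpha_1, alpha_2, alpha_3, alpha_4, alpha_7} form a chain of 5 nodes with single edges (A_5), and {alpha_5, alpha_6, alpha_8, alpha_9} form a chain of 4 nodes with a double edge at one end; the terminal node there is the unique long simple root (C_4). A semisimple Lie algebra decomposes uniquely as the direct sum of simple ideals, one per connected component of its Dynkin diagram, so g ≅ A_5 ⊕ C_4 (dimension 35 + 36 = 71).

A5 ⊕ C4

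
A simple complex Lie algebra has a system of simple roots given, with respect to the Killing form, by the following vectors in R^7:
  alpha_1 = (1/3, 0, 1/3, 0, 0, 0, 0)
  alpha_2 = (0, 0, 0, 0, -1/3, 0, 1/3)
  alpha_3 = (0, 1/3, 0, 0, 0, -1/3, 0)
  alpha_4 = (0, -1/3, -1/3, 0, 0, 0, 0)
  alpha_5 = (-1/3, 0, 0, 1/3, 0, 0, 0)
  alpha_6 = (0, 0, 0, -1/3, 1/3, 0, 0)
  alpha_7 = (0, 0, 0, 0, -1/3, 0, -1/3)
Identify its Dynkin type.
Compute the Cartan integers a_ij = 2(alpha_i, alpha_j)/(alpha_j, alpha_j); the resulting 7x7 Cartan matrix is
[[2, 0, 0, -1, -1, 0, 0], [0, 2, 0, 0, 0, -1, 0], [0, 0, 2, -1, 0, 0, 0], [-1, 0, -1, 2, 0, 0, 0], [-1, 0, 0, 0, 2, -1, 0], [0, -1, 0, 0, -1, 2, -1], [0, 0, 0, 0, 0, -1, 2]].
All simple roots have the same length, so the diagram is simply laced. The associated Dynkin diagram is a chain of 5 nodes with a fork of two nodes at one end (D_7), so the type is D_7 (the algebra so(14)).

D_7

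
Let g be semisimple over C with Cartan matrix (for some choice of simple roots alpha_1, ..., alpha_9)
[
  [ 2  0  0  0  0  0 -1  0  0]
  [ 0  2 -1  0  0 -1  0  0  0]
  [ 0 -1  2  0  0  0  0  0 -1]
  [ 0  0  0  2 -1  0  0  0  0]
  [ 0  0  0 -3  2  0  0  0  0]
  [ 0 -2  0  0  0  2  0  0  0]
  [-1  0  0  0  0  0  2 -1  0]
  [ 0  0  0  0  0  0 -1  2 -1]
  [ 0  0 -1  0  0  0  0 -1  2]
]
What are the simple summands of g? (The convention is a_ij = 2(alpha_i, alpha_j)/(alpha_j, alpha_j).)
C7 + G2

The diagram associated to this matrix has two connected components: the simple roots {alpha_1, alpha_2, alpha_3, alpha_6, alpha_7, alpha_8, alpha_9} form a chain of 7 nodes with a double edge at one end; the terminal node there is the unique long simple root (C_7), and {alpha_4, alpha_5} form two nodes joined by a triple edge (G_2). A semisimple Lie algebra decomposes uniquely as the direct sum of simple ideals, one per connected component of its Dynkin diagram, so g ≅ C_7 ⊕ G_2 (dimension 105 + 14 = 119).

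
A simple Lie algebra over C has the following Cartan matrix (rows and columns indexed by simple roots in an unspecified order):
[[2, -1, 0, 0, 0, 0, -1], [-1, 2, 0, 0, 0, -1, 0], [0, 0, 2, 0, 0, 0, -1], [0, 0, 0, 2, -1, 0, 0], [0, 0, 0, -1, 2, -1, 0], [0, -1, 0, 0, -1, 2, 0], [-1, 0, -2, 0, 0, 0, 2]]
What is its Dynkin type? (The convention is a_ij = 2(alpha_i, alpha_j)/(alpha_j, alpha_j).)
The matrix has rank 7 with 2's on the diagonal. Reading the off-diagonal entries as Dynkin edges (a single edge where a_ij = a_ji = -1; a double or triple edge where a_ij * a_ji = 2 or 3), the diagram is a chain of 7 nodes with a double edge at one end; the terminal node there is the unique short simple root (B_7). One simple-root ordering that puts it in standard form is (alpha_4, alpha_5, alpha_6, alpha_2, alpha_1, alpha_7, alpha_3). So the algebra is type B_7, i.e. so(15).

B_7 (so(15))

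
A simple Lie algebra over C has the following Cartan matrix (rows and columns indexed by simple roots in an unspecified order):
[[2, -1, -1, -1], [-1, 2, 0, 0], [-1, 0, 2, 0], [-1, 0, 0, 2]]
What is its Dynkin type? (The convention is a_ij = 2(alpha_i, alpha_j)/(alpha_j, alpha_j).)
type D_4

The matrix has rank 4 with 2's on the diagonal. Reading the off-diagonal entries as Dynkin edges (a single edge where a_ij = a_ji = -1; a double or triple edge where a_ij * a_ji = 2 or 3), the diagram is a chain of 2 nodes with a fork of two nodes at one end (D_4). One simple-root ordering that puts it in standard form is (alpha_3, alpha_1, alpha_4, alpha_2). So the algebra is type D_4, i.e. so(8).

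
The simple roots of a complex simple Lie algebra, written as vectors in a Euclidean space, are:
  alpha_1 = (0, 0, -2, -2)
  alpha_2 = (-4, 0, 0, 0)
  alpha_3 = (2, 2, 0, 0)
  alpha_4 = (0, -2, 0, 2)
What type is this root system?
type C_4

Compute the Cartan integers a_ij = 2(alpha_i, alpha_j)/(alpha_j, alpha_j); the resulting 4x4 Cartan matrix is
[[2, 0, 0, -1], [0, 2, -2, 0], [0, -1, 2, -1], [-1, 0, -1, 2]].
The roots have two lengths (squared-length ratio 2:1); the short ones are alpha_{1,3,4}. The associated Dynkin diagram is a chain of 4 nodes with a double edge at one end; the terminal node there is the unique long simple root (C_4), so the type is C_4 (the algebra sp(8)).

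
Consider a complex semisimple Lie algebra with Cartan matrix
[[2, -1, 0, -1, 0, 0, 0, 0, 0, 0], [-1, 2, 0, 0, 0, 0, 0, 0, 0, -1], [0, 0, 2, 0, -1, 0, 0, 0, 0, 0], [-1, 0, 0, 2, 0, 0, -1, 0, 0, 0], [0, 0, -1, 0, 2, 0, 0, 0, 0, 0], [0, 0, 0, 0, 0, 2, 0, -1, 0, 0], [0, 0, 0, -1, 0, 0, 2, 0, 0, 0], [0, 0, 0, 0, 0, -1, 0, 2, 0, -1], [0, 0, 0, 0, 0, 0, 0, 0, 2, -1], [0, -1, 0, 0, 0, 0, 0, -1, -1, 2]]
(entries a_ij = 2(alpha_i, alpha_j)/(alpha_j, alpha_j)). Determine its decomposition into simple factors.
The diagram associated to this matrix has two connected components: the simple roots {alpha_3, alpha_5} form a chain of 2 nodes with single edges (A_2), and {alpha_1, alpha_2, alpha_4, alpha_6, alpha_7, alpha_8, alpha_9, alpha_10} form a chain of 7 nodes with one extra node attached to the third node from one end (E_8). A semisimple Lie algebra decomposes uniquely as the direct sum of simple ideals, one per connected component of its Dynkin diagram, so g ≅ A_2 ⊕ E_8 (dimension 8 + 248 = 256).

A_2 (sl(3)) + E_8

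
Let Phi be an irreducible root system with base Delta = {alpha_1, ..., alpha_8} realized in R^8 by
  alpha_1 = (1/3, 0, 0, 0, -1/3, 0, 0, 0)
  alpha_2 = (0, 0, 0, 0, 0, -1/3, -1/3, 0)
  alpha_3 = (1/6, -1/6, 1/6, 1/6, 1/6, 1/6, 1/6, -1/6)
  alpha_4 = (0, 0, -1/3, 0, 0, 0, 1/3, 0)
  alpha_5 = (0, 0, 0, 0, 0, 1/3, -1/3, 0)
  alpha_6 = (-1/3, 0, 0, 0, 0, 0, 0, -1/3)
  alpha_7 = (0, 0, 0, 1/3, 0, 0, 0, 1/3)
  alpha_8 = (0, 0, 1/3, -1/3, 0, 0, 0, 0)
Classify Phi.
Compute the Cartan integers a_ij = 2(alpha_i, alpha_j)/(alpha_j, alpha_j); the resulting 8x8 Cartan matrix is
[[2, 0, 0, 0, 0, -1, 0, 0], [0, 2, -1, -1, 0, 0, 0, 0], [0, -1, 2, 0, 0, 0, 0, 0], [0, -1, 0, 2, -1, 0, 0, -1], [0, 0, 0, -1, 2, 0, 0, 0], [-1, 0, 0, 0, 0, 2, -1, 0], [0, 0, 0, 0, 0, -1, 2, -1], [0, 0, 0, -1, 0, 0, -1, 2]].
All simple roots have the same length, so the diagram is simply laced. The associated Dynkin diagram is a chain of 7 nodes with one extra node attached to the third node from one end (E_8), so the type is E_8.

E8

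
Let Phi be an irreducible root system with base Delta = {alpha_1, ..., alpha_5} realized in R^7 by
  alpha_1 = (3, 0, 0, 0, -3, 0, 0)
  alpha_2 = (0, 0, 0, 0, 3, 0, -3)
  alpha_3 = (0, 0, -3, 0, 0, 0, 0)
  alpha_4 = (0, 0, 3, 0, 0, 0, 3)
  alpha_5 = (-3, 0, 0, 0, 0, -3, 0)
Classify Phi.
Compute the Cartan integers a_ij = 2(alpha_i, alpha_j)/(alpha_j, alpha_j); the resulting 5x5 Cartan matrix is
[[2, -1, 0, 0, -1], [-1, 2, 0, -1, 0], [0, 0, 2, -1, 0], [0, -1, -2, 2, 0], [-1, 0, 0, 0, 2]].
The roots have two lengths (squared-length ratio 2:1); the short ones are alpha_{3}. The associated Dynkin diagram is a chain of 5 nodes with a double edge at one end; the terminal node there is the unique short simple root (B_5), so the type is B_5 (the algebra so(11)).

B5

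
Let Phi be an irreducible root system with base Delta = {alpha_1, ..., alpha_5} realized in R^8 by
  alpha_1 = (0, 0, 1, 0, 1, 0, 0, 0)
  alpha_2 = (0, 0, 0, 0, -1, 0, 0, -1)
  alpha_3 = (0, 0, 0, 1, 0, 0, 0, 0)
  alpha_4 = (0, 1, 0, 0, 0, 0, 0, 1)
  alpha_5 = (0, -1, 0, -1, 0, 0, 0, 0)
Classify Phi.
Compute the Cartan integers a_ij = 2(alpha_i, alpha_j)/(alpha_j, alpha_j); the resulting 5x5 Cartan matrix is
[[2, -1, 0, 0, 0], [-1, 2, 0, -1, 0], [0, 0, 2, 0, -1], [0, -1, 0, 2, -1], [0, 0, -2, -1, 2]].
The roots have two lengths (squared-length ratio 2:1); the short ones are alpha_{3}. The associated Dynkin diagram is a chain of 5 nodes with a double edge at one end; the terminal node there is the unique short simple root (B_5), so the type is B_5 (the algebra so(11)).

B_5 (so(11))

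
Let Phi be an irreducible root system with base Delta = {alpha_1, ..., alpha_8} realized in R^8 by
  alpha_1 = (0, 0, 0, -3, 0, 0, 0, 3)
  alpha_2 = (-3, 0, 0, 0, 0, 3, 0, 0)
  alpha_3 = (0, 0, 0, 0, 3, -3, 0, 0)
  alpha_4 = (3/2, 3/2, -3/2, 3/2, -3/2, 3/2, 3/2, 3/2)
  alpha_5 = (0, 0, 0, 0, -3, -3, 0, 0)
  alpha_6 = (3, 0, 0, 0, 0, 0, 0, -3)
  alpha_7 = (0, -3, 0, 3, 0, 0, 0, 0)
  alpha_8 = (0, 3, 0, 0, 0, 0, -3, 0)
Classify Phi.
type E_8

Compute the Cartan integers a_ij = 2(alpha_i, alpha_j)/(alpha_j, alpha_j); the resulting 8x8 Cartan matrix is
[[2, 0, 0, 0, 0, -1, -1, 0], [0, 2, -1, 0, -1, -1, 0, 0], [0, -1, 2, -1, 0, 0, 0, 0], [0, 0, -1, 2, 0, 0, 0, 0], [0, -1, 0, 0, 2, 0, 0, 0], [-1, -1, 0, 0, 0, 2, 0, 0], [-1, 0, 0, 0, 0, 0, 2, -1], [0, 0, 0, 0, 0, 0, -1, 2]].
All simple roots have the same length, so the diagram is simply laced. The associated Dynkin diagram is a chain of 7 nodes with one extra node attached to the third node from one end (E_8), so the type is E_8.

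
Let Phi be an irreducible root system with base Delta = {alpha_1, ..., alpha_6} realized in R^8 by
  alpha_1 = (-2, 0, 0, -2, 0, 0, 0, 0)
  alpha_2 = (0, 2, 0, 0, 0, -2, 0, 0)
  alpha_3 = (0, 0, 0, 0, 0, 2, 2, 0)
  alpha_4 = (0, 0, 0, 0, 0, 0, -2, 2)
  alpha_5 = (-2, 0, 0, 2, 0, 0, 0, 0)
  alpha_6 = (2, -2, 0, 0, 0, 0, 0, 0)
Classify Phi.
Compute the Cartan integers a_ij = 2(alpha_i, alpha_j)/(alpha_j, alpha_j); the resulting 6x6 Cartan matrix is
[[2, 0, 0, 0, 0, -1], [0, 2, -1, 0, 0, -1], [0, -1, 2, -1, 0, 0], [0, 0, -1, 2, 0, 0], [0, 0, 0, 0, 2, -1], [-1, -1, 0, 0, -1, 2]].
All simple roots have the same length, so the diagram is simply laced. The associated Dynkin diagram is a chain of 4 nodes with a fork of two nodes at one end (D_6), so the type is D_6 (the algebra so(12)).

D6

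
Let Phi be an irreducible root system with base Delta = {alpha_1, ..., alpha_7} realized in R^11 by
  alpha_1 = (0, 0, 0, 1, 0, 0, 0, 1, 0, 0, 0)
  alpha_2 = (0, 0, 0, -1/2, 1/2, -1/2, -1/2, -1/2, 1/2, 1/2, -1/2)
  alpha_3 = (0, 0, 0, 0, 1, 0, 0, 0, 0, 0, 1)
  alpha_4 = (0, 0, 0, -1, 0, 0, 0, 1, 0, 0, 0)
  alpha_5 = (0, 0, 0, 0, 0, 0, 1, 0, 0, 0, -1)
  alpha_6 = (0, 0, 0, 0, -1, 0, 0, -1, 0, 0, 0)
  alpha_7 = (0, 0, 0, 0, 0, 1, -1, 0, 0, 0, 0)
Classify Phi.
Compute the Cartan integers a_ij = 2(alpha_i, alpha_j)/(alpha_j, alpha_j); the resulting 7x7 Cartan matrix is
[[2, -1, 0, 0, 0, -1, 0], [-1, 2, 0, 0, 0, 0, 0], [0, 0, 2, 0, -1, -1, 0], [0, 0, 0, 2, 0, -1, 0], [0, 0, -1, 0, 2, 0, -1], [-1, 0, -1, -1, 0, 2, 0], [0, 0, 0, 0, -1, 0, 2]].
All simple roots have the same length, so the diagram is simply laced. The associated Dynkin diagram is a chain of 6 nodes with one extra node attached to the third node from one end (E_7), so the type is E_7.

E_7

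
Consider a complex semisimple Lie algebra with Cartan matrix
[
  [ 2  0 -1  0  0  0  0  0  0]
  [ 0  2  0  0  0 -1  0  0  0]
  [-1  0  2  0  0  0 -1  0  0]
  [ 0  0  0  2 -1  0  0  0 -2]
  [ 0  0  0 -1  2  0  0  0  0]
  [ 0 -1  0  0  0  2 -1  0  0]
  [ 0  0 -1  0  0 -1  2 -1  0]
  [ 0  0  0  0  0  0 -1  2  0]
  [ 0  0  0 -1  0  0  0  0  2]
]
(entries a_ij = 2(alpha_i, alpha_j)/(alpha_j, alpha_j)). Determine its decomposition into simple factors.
B_3 (so(7)) ⊕ E_6

The diagram associated to this matrix has two connected components: the simple roots {alpha_4, alpha_5, alpha_9} form a chain of 3 nodes with a double edge at one end; the terminal node there is the unique short simple root (B_3), and {alpha_1, alpha_2, alpha_3, alpha_6, alpha_7, alpha_8} form a chain of 5 nodes with one extra node attached to the third node from one end (E_6). A semisimple Lie algebra decomposes uniquely as the direct sum of simple ideals, one per connected component of its Dynkin diagram, so g ≅ B_3 ⊕ E_6 (dimension 21 + 78 = 99).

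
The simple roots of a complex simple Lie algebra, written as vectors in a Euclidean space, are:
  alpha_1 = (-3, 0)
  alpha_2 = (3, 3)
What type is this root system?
type B_2

Compute the Cartan integers a_ij = 2(alpha_i, alpha_j)/(alpha_j, alpha_j); the resulting 2x2 Cartan matrix is
[[2, -1], [-2, 2]].
The roots have two lengths (squared-length ratio 2:1); the short ones are alpha_{1}. The associated Dynkin diagram is a chain of 2 nodes with a double edge at one end; the terminal node there is the unique short simple root (B_2), so the type is B_2 (the algebra so(5)).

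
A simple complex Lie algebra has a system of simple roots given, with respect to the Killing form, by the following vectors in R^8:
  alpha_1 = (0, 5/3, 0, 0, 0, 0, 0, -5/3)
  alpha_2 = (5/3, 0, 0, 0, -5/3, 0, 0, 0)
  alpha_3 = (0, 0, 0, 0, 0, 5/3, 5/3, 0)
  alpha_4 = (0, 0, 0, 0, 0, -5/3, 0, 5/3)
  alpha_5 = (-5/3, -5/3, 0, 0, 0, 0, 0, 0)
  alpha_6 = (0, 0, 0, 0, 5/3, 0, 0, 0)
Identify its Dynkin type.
Compute the Cartan integers a_ij = 2(alpha_i, alpha_j)/(alpha_j, alpha_j); the resulting 6x6 Cartan matrix is
[[2, 0, 0, -1, -1, 0], [0, 2, 0, 0, -1, -2], [0, 0, 2, -1, 0, 0], [-1, 0, -1, 2, 0, 0], [-1, -1, 0, 0, 2, 0], [0, -1, 0, 0, 0, 2]].
The roots have two lengths (squared-length ratio 2:1); the short ones are alpha_{6}. The associated Dynkin diagram is a chain of 6 nodes with a double edge at one end; the terminal node there is the unique short simple root (B_6), so the type is B_6 (the algebra so(13)).

type B_6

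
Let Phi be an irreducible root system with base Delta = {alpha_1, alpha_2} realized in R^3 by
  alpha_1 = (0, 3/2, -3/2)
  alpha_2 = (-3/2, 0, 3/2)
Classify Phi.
A_2 (sl(3))

Compute the Cartan integers a_ij = 2(alpha_i, alpha_j)/(alpha_j, alpha_j); the resulting 2x2 Cartan matrix is
[[2, -1], [-1, 2]].
All simple roots have the same length, so the diagram is simply laced. The associated Dynkin diagram is a chain of 2 nodes with single edges (A_2), so the type is A_2 (the algebra sl(3)).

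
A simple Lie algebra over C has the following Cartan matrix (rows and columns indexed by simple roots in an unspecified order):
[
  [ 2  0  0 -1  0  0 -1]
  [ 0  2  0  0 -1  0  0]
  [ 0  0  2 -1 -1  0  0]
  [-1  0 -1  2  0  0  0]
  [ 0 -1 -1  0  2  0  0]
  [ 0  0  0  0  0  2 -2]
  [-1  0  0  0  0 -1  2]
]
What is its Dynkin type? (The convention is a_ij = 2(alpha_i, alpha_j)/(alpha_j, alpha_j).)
The matrix has rank 7 with 2's on the diagonal. Reading the off-diagonal entries as Dynkin edges (a single edge where a_ij = a_ji = -1; a double or triple edge where a_ij * a_ji = 2 or 3), the diagram is a chain of 7 nodes with a double edge at one end; the terminal node there is the unique long simple root (C_7). One simple-root ordering that puts it in standard form is (alpha_2, alpha_5, alpha_3, alpha_4, alpha_1, alpha_7, alpha_6). So the algebra is type C_7, i.e. sp(14).

C7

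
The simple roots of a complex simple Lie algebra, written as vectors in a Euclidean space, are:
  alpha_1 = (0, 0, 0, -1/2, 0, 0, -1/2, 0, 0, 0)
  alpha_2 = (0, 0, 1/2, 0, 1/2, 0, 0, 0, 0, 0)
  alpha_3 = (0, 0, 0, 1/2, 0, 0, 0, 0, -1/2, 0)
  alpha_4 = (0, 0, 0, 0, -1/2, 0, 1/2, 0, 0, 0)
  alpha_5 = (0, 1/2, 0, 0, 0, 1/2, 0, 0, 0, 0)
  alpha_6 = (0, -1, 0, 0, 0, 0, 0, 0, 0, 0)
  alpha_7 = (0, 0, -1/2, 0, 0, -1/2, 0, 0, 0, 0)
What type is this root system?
Compute the Cartan integers a_ij = 2(alpha_i, alpha_j)/(alpha_j, alpha_j); the resulting 7x7 Cartan matrix is
[[2, 0, -1, -1, 0, 0, 0], [0, 2, 0, -1, 0, 0, -1], [-1, 0, 2, 0, 0, 0, 0], [-1, -1, 0, 2, 0, 0, 0], [0, 0, 0, 0, 2, -1, -1], [0, 0, 0, 0, -2, 2, 0], [0, -1, 0, 0, -1, 0, 2]].
The roots have two lengths (squared-length ratio 2:1); the short ones are alpha_{1,2,3,4,5,7}. The associated Dynkin diagram is a chain of 7 nodes with a double edge at one end; the terminal node there is the unique long simple root (C_7), so the type is C_7 (the algebra sp(14)).

C_7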